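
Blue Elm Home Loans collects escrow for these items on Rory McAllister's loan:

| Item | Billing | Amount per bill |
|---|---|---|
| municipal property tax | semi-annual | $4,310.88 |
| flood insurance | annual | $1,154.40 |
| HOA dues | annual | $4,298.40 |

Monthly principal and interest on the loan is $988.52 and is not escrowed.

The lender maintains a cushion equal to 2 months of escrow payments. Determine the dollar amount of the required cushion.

$2,345.76

Municipal property tax = $4,310.88 × 2 = $8,621.76 annually
Flood insurance = $1,154.40 annually
HOA dues = $4,298.40 annually
Yearly total = $8,621.76 + $1,154.40 + $4,298.40 = $14,074.56
Per month = $14,074.56 / 12 = $1,172.88
Cushion = 2 × $1,172.88 = $2,345.76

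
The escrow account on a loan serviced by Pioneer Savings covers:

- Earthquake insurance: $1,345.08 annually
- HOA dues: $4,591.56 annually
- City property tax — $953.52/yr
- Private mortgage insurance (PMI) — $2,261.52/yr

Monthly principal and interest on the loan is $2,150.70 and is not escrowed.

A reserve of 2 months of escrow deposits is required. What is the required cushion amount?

Earthquake insurance = $1,345.08/yr
HOA dues = $4,591.56/yr
City property tax = $953.52/yr
Private mortgage insurance (PMI) = $2,261.52/yr
Total per year = $9,151.68
Monthly = $9,151.68 ÷ 12 = $762.64
Cushion = 2 × $762.64 = $1,525.28

$1,525.28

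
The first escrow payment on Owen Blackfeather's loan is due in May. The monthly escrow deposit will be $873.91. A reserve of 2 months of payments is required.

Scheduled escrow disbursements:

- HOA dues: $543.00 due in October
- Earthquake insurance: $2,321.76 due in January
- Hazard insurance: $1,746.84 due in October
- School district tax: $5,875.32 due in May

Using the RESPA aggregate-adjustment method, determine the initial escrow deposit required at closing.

$6,749.23

Cushion = 2 × $873.91 = $1,747.82
Trial balance (start $0, +$873.91 each month, − disbursements):
  May: +$873.91 − $5,875.32 → -$5,001.41
  Jun: +$873.91 → -$4,127.50
  Jul: +$873.91 → -$3,253.59
  Aug: +$873.91 → -$2,379.68
  Sep: +$873.91 → -$1,505.77
  Oct: +$873.91 − $2,289.84 → -$2,921.70
  Nov: +$873.91 → -$2,047.79
  Dec: +$873.91 → -$1,173.88
  Jan: +$873.91 − $2,321.76 → -$2,621.73
  Feb: +$873.91 → -$1,747.82
  Mar: +$873.91 → -$873.91
  Apr: +$873.91 → $0.00
Lowest trial balance = -$5,001.41 (May)
Initial deposit = cushion − low point = $1,747.82 − (-$5,001.41) = $6,749.23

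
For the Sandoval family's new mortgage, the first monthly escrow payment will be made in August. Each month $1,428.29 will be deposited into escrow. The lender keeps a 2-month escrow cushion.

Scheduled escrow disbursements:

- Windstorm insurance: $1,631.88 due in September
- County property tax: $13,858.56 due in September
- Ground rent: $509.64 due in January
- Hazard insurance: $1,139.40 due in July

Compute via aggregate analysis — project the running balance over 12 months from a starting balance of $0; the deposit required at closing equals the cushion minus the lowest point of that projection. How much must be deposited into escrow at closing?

$15,490.44

Cushion = 2 × $1,428.29 = $2,856.58
Trial balance (start $0, +$1,428.29 each month, − disbursements):
  Aug: +$1,428.29 → $1,428.29
  Sep: +$1,428.29 − $15,490.44 → -$12,633.86
  Oct: +$1,428.29 → -$11,205.57
  Nov: +$1,428.29 → -$9,777.28
  Dec: +$1,428.29 → -$8,348.99
  Jan: +$1,428.29 − $509.64 → -$7,430.34
  Feb: +$1,428.29 → -$6,002.05
  Mar: +$1,428.29 → -$4,573.76
  Apr: +$1,428.29 → -$3,145.47
  May: +$1,428.29 → -$1,717.18
  Jun: +$1,428.29 → -$288.89
  Jul: +$1,428.29 − $1,139.40 → $0.00
Lowest trial balance = -$12,633.86 (Sep)
Initial deposit = cushion − low point = $2,856.58 − (-$12,633.86) = $15,490.44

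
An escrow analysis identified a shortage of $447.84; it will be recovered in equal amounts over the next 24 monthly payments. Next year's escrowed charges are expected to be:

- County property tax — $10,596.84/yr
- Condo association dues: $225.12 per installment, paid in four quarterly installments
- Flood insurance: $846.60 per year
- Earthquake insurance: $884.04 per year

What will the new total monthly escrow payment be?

$1,120.99

County property tax: $10,596.84 per year
Condo association dues: $225.12 × 4 = $900.48 per year
Flood insurance: $846.60 per year
Earthquake insurance: $884.04 per year
Total per year = $13,227.96
Monthly = $13,227.96 / 12 = $1,102.33
Shortage per month = $447.84 / 24 = $18.66
New monthly escrow = $1,102.33 + $18.66 = $1,120.99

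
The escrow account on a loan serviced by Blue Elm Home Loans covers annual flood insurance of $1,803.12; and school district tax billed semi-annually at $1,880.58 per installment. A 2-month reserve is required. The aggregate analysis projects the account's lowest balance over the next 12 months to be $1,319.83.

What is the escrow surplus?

Flood insurance = $1,803.12
School district tax = $1,880.58 × 2 = $3,761.16
Yearly total = $1,803.12 + $3,761.16 = $5,564.28
Monthly escrow = $5,564.28 / 12 = $463.69
Required cushion = 2 × $463.69 = $927.38
Surplus = $1,319.83 − $927.38 = $392.45

$392.45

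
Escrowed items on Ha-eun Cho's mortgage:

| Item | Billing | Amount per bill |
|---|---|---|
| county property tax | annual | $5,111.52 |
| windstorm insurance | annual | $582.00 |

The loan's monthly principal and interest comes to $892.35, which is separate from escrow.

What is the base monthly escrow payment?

County property tax: $5,111.52/yr
Windstorm insurance: $582.00/yr
Combined annual = $5,111.52 + $582.00 = $5,693.52
Base monthly escrow = $5,693.52 ÷ 12 = $474.46

$474.46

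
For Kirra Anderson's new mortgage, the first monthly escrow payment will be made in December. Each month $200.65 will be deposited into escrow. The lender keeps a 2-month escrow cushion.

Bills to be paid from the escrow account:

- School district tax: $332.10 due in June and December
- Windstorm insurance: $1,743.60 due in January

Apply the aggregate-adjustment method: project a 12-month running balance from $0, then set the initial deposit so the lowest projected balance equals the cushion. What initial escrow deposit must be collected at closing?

Cushion = 2 × $200.65 = $401.30
Trial balance (start $0, +$200.65 each month, − disbursements):
  Dec: +$200.65 − $332.10 → -$131.45
  Jan: +$200.65 − $1,743.60 → -$1,674.40
  Feb: +$200.65 → -$1,473.75
  Mar: +$200.65 → -$1,273.10
  Apr: +$200.65 → -$1,072.45
  May: +$200.65 → -$871.80
  Jun: +$200.65 − $332.10 → -$1,003.25
  Jul: +$200.65 → -$802.60
  Aug: +$200.65 → -$601.95
  Sep: +$200.65 → -$401.30
  Oct: +$200.65 → -$200.65
  Nov: +$200.65 → $0.00
Lowest trial balance = -$1,674.40 (Jan)
Initial deposit = cushion − low point = $401.30 − (-$1,674.40) = $2,075.70

$2,075.70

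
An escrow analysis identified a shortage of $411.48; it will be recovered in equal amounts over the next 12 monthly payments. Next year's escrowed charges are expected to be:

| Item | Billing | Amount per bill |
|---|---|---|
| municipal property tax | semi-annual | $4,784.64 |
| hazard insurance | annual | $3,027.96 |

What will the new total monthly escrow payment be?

$1,084.06

Municipal property tax — $4,784.64 × 2 = $9,569.28 per year
Hazard insurance — $3,027.96 per year
Annual escrow total = $9,569.28 + $3,027.96 = $12,597.24
Per month = $12,597.24 ÷ 12 = $1,049.77
Shortage per month = $411.48 / 12 = $34.29
Adjusted monthly = $1,049.77 + $34.29 = $1,084.06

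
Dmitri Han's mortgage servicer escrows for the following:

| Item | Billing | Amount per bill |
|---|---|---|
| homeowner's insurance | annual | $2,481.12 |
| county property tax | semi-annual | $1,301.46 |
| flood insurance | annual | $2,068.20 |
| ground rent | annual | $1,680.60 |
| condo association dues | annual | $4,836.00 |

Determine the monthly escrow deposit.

$1,139.07

Homeowner's insurance = $2,481.12 per year
County property tax = $1,301.46 × 2 = $2,602.92 per year
Flood insurance = $2,068.20 per year
Ground rent = $1,680.60 per year
Condo association dues = $4,836.00 per year
Yearly total = $2,481.12 + $2,602.92 + $2,068.20 + $1,680.60 + $4,836.00 = $13,668.84
Monthly escrow = $13,668.84 / 12 = $1,139.07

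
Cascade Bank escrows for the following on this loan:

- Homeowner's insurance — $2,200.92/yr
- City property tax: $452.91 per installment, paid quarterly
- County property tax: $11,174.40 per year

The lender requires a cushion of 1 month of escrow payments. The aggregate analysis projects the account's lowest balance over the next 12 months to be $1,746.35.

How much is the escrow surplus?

$480.77

Homeowner's insurance = $2,200.92
City property tax = $452.91 × 4 = $1,811.64
County property tax = $11,174.40
Combined annual = $15,186.96
Monthly escrow = $15,186.96 / 12 = $1,265.58
Required reserve = 1 × $1,265.58 = $1,265.58
Surplus = $1,746.35 − $1,265.58 = $480.77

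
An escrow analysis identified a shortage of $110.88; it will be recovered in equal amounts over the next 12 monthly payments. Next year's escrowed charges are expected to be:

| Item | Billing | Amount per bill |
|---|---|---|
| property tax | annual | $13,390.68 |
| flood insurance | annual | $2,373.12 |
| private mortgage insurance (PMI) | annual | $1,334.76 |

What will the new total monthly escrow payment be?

Property tax — $13,390.68/yr
Flood insurance — $2,373.12/yr
Private mortgage insurance (PMI) — $1,334.76/yr
Total annual escrow = $17,098.56
Base monthly escrow = $17,098.56 ÷ 12 = $1,424.88
Shortage per month = $110.88 / 12 = $9.24
New monthly escrow = $1,424.88 + $9.24 = $1,434.12

$1,434.12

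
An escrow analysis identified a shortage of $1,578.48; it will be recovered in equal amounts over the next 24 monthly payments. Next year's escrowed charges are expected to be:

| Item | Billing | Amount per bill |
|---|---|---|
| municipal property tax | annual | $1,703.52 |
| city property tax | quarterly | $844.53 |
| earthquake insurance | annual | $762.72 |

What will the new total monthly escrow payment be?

Municipal property tax: $1,703.52
City property tax: $844.53 × 4 = $3,378.12
Earthquake insurance: $762.72
Yearly total = $1,703.52 + $3,378.12 + $762.72 = $5,844.36
Base monthly escrow = $5,844.36 ÷ 12 = $487.03
Shortage spread = $1,578.48 / 24 = $65.77/mo
New monthly escrow = $487.03 + $65.77 = $552.80

$552.80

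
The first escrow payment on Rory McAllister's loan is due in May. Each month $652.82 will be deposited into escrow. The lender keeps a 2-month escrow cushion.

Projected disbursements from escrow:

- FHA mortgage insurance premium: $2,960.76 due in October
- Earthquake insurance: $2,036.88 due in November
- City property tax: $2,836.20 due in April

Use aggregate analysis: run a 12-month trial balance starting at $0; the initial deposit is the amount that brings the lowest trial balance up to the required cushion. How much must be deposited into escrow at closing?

Cushion = 2 × $652.82 = $1,305.64
Trial balance (start $0, +$652.82 each month, − disbursements):
  May: +$652.82 → $652.82
  Jun: +$652.82 → $1,305.64
  Jul: +$652.82 → $1,958.46
  Aug: +$652.82 → $2,611.28
  Sep: +$652.82 → $3,264.10
  Oct: +$652.82 − $2,960.76 → $956.16
  Nov: +$652.82 − $2,036.88 → -$427.90
  Dec: +$652.82 → $224.92
  Jan: +$652.82 → $877.74
  Feb: +$652.82 → $1,530.56
  Mar: +$652.82 → $2,183.38
  Apr: +$652.82 − $2,836.20 → $0.00
Lowest trial balance = -$427.90 (Nov)
Initial deposit = cushion − low point = $1,305.64 − (-$427.90) = $1,733.54

$1,733.54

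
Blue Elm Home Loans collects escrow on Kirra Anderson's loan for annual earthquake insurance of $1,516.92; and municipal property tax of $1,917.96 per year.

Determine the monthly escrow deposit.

Earthquake insurance — $1,516.92
Municipal property tax — $1,917.96
Annual escrow total = $3,434.88
Monthly = $3,434.88 ÷ 12 = $286.24

$286.24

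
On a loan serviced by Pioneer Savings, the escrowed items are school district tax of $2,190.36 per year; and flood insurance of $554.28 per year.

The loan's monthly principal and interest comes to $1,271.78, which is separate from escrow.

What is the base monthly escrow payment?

School district tax — $2,190.36 annually
Flood insurance — $554.28 annually
Yearly total = $2,190.36 + $554.28 = $2,744.64
Per month = $2,744.64 / 12 = $228.72

$228.72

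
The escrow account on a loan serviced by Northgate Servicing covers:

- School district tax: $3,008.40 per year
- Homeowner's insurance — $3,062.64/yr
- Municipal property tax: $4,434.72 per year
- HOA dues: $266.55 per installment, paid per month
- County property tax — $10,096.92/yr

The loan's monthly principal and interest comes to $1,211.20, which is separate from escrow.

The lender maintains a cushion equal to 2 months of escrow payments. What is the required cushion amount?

$3,966.88

School district tax: $3,008.40 annually
Homeowner's insurance: $3,062.64 annually
Municipal property tax: $4,434.72 annually
HOA dues: $266.55 × 12 = $3,198.60 annually
County property tax: $10,096.92 annually
Total per year = $3,008.40 + $3,062.64 + $4,434.72 + $3,198.60 + $10,096.92 = $23,801.28
Base monthly escrow = $23,801.28 / 12 = $1,983.44
Cushion = 2 × $1,983.44 = $3,966.88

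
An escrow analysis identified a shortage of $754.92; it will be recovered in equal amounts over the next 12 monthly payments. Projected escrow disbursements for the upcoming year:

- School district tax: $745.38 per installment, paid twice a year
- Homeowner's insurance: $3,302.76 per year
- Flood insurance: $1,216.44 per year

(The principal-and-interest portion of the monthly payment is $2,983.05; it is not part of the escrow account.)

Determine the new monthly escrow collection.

$563.74

School district tax — $745.38 × 2 = $1,490.76
Homeowner's insurance — $3,302.76
Flood insurance — $1,216.44
Total annual escrow = $6,009.96
Monthly escrow = $6,009.96 / 12 = $500.83
Shortage per month = $754.92 / 12 = $62.91
New monthly escrow = $500.83 + $62.91 = $563.74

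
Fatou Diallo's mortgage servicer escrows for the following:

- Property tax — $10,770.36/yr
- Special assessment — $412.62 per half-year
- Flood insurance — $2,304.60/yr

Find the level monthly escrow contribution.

Property tax: $10,770.36 per year
Special assessment: $412.62 × 2 = $825.24 per year
Flood insurance: $2,304.60 per year
Total per year = $10,770.36 + $825.24 + $2,304.60 = $13,900.20
Per month = $13,900.20 / 12 = $1,158.35

$1,158.35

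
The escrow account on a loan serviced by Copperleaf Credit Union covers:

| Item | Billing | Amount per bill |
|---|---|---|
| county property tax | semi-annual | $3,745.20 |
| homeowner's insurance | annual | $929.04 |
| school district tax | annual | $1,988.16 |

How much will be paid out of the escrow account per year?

$10,407.60

County property tax: $3,745.20 × 2 = $7,490.40
Homeowner's insurance: $929.04
School district tax: $1,988.16
Total annual escrow = $7,490.40 + $929.04 + $1,988.16 = $10,407.60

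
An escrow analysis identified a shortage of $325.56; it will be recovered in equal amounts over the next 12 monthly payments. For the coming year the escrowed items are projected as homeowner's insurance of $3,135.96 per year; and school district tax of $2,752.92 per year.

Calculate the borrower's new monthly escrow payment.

Homeowner's insurance: $3,135.96 per year
School district tax: $2,752.92 per year
Annual escrow total = $3,135.96 + $2,752.92 = $5,888.88
Monthly = $5,888.88 / 12 = $490.74
Shortage per month = $325.56 ÷ 12 = $27.13
New monthly escrow = $490.74 + $27.13 = $517.87

$517.87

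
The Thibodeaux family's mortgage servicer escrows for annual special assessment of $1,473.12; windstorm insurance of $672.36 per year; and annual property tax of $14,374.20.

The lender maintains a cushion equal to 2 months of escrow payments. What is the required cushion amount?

$2,753.28

Special assessment = $1,473.12
Windstorm insurance = $672.36
Property tax = $14,374.20
Combined annual = $16,519.68
Monthly = $16,519.68 / 12 = $1,376.64
Required cushion = 2 × $1,376.64 = $2,753.28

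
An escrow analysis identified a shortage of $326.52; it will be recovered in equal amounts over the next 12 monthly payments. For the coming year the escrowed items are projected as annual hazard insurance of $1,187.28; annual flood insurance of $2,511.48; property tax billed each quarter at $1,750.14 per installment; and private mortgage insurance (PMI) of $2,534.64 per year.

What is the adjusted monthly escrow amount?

$1,130.04

Hazard insurance = $1,187.28 annually
Flood insurance = $2,511.48 annually
Property tax = $1,750.14 × 4 = $7,000.56 annually
Private mortgage insurance (PMI) = $2,534.64 annually
Total per year = $1,187.28 + $2,511.48 + $7,000.56 + $2,534.64 = $13,233.96
Monthly escrow = $13,233.96 ÷ 12 = $1,102.83
Shortage per month = $326.52 ÷ 12 = $27.21
Adjusted monthly = $1,102.83 + $27.21 = $1,130.04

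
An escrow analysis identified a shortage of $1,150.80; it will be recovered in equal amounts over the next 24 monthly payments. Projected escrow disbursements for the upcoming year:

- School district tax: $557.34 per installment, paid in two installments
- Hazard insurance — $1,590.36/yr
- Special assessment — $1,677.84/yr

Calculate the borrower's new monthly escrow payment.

$413.19

School district tax: $557.34 × 2 = $1,114.68 annually
Hazard insurance: $1,590.36 annually
Special assessment: $1,677.84 annually
Total per year = $1,114.68 + $1,590.36 + $1,677.84 = $4,382.88
Monthly = $4,382.88 / 12 = $365.24
Shortage spread = $1,150.80 / 24 = $47.95/mo
Adjusted monthly = $365.24 + $47.95 = $413.19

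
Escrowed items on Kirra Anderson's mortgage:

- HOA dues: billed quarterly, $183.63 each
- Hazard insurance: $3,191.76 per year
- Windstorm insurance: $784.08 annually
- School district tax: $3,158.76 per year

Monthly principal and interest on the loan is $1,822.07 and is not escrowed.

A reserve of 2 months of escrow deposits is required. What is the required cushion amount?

$1,311.52

HOA dues = $183.63 × 4 = $734.52
Hazard insurance = $3,191.76
Windstorm insurance = $784.08
School district tax = $3,158.76
Total annual escrow = $734.52 + $3,191.76 + $784.08 + $3,158.76 = $7,869.12
Monthly escrow = $7,869.12 ÷ 12 = $655.76
Cushion = 2 × $655.76 = $1,311.52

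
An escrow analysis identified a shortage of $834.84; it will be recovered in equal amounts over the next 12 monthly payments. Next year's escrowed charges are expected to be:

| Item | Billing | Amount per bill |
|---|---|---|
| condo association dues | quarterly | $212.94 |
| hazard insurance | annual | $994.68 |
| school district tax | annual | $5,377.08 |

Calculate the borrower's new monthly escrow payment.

$671.53

Condo association dues: $212.94 × 4 = $851.76 per year
Hazard insurance: $994.68 per year
School district tax: $5,377.08 per year
Total per year = $7,223.52
Monthly = $7,223.52 / 12 = $601.96
Shortage spread = $834.84 ÷ 12 = $69.57/mo
Adjusted monthly = $601.96 + $69.57 = $671.53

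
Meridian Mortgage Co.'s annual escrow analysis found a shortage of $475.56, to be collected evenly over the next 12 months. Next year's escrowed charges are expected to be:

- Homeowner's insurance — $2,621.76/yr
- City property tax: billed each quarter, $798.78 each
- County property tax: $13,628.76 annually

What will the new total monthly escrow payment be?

$1,660.10

Homeowner's insurance = $2,621.76 per year
City property tax = $798.78 × 4 = $3,195.12 per year
County property tax = $13,628.76 per year
Total per year = $19,445.64
Per month = $19,445.64 ÷ 12 = $1,620.47
Shortage spread = $475.56 / 12 = $39.63/mo
Adjusted monthly = $1,620.47 + $39.63 = $1,660.10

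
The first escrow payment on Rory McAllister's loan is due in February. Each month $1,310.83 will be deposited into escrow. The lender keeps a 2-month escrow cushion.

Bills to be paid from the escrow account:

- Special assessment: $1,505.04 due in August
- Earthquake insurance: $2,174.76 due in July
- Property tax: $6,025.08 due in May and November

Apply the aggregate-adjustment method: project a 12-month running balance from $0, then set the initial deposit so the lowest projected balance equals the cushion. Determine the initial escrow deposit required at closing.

$5,243.32

Cushion = 2 × $1,310.83 = $2,621.66
Trial balance (start $0, +$1,310.83 each month, − disbursements):
  Feb: +$1,310.83 → $1,310.83
  Mar: +$1,310.83 → $2,621.66
  Apr: +$1,310.83 → $3,932.49
  May: +$1,310.83 − $6,025.08 → -$781.76
  Jun: +$1,310.83 → $529.07
  Jul: +$1,310.83 − $2,174.76 → -$334.86
  Aug: +$1,310.83 − $1,505.04 → -$529.07
  Sep: +$1,310.83 → $781.76
  Oct: +$1,310.83 → $2,092.59
  Nov: +$1,310.83 − $6,025.08 → -$2,621.66
  Dec: +$1,310.83 → -$1,310.83
  Jan: +$1,310.83 → $0.00
Lowest trial balance = -$2,621.66 (Nov)
Initial deposit = cushion − low point = $2,621.66 − (-$2,621.66) = $5,243.32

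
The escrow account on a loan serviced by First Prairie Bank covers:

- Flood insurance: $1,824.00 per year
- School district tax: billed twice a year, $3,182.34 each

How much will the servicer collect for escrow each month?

Flood insurance: $1,824.00/yr
School district tax: $3,182.34 × 2 = $6,364.68/yr
Total per year = $8,188.68
Base monthly escrow = $8,188.68 ÷ 12 = $682.39

$682.39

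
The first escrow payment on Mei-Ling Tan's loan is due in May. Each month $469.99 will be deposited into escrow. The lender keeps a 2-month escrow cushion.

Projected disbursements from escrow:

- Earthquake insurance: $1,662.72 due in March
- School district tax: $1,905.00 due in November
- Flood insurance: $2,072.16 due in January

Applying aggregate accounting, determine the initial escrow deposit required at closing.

$1,409.97

Cushion = 2 × $469.99 = $939.98
Trial balance (start $0, +$469.99 each month, − disbursements):
  May: +$469.99 → $469.99
  Jun: +$469.99 → $939.98
  Jul: +$469.99 → $1,409.97
  Aug: +$469.99 → $1,879.96
  Sep: +$469.99 → $2,349.95
  Oct: +$469.99 → $2,819.94
  Nov: +$469.99 − $1,905.00 → $1,384.93
  Dec: +$469.99 → $1,854.92
  Jan: +$469.99 − $2,072.16 → $252.75
  Feb: +$469.99 → $722.74
  Mar: +$469.99 − $1,662.72 → -$469.99
  Apr: +$469.99 → $0.00
Lowest trial balance = -$469.99 (Mar)
Initial deposit = cushion − low point = $939.98 − (-$469.99) = $1,409.97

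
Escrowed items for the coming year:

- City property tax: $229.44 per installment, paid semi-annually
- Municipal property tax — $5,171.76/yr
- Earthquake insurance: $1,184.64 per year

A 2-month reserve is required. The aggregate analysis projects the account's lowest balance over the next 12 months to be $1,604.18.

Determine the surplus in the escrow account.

City property tax = $229.44 × 2 = $458.88 annually
Municipal property tax = $5,171.76 annually
Earthquake insurance = $1,184.64 annually
Combined annual = $6,815.28
Monthly escrow = $6,815.28 ÷ 12 = $567.94
Required reserve = 2 × $567.94 = $1,135.88
Excess over cushion: $1,604.18 − $1,135.88 = $468.30

$468.30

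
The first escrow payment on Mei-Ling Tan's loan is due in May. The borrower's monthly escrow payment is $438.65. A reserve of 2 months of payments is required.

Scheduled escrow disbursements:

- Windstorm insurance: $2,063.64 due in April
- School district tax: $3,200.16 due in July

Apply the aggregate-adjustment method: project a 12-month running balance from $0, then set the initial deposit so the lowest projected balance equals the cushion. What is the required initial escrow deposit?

$2,761.51

Cushion = 2 × $438.65 = $877.30
Trial balance (start $0, +$438.65 each month, − disbursements):
  May: +$438.65 → $438.65
  Jun: +$438.65 → $877.30
  Jul: +$438.65 − $3,200.16 → -$1,884.21
  Aug: +$438.65 → -$1,445.56
  Sep: +$438.65 → -$1,006.91
  Oct: +$438.65 → -$568.26
  Nov: +$438.65 → -$129.61
  Dec: +$438.65 → $309.04
  Jan: +$438.65 → $747.69
  Feb: +$438.65 → $1,186.34
  Mar: +$438.65 → $1,624.99
  Apr: +$438.65 − $2,063.64 → $0.00
Lowest trial balance = -$1,884.21 (Jul)
Initial deposit = cushion − low point = $877.30 − (-$1,884.21) = $2,761.51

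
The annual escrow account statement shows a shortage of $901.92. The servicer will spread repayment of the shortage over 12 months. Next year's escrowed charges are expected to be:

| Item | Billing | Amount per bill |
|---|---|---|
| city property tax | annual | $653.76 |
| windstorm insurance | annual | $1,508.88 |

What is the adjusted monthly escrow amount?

City property tax — $653.76 annually
Windstorm insurance — $1,508.88 annually
Combined annual = $2,162.64
Monthly = $2,162.64 / 12 = $180.22
Monthly shortage recovery: $901.92 / 12 = $75.16
New monthly escrow = $180.22 + $75.16 = $255.38

$255.38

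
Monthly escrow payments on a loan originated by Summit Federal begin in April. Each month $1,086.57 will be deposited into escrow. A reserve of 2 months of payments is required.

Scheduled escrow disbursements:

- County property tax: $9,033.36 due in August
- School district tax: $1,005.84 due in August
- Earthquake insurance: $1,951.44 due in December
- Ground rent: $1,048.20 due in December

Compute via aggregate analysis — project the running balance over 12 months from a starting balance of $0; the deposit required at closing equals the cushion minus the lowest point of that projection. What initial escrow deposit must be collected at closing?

$6,779.49

Cushion = 2 × $1,086.57 = $2,173.14
Trial balance (start $0, +$1,086.57 each month, − disbursements):
  Apr: +$1,086.57 → $1,086.57
  May: +$1,086.57 → $2,173.14
  Jun: +$1,086.57 → $3,259.71
  Jul: +$1,086.57 → $4,346.28
  Aug: +$1,086.57 − $10,039.20 → -$4,606.35
  Sep: +$1,086.57 → -$3,519.78
  Oct: +$1,086.57 → -$2,433.21
  Nov: +$1,086.57 → -$1,346.64
  Dec: +$1,086.57 − $2,999.64 → -$3,259.71
  Jan: +$1,086.57 → -$2,173.14
  Feb: +$1,086.57 → -$1,086.57
  Mar: +$1,086.57 → $0.00
Lowest trial balance = -$4,606.35 (Aug)
Initial deposit = cushion − low point = $2,173.14 − (-$4,606.35) = $6,779.49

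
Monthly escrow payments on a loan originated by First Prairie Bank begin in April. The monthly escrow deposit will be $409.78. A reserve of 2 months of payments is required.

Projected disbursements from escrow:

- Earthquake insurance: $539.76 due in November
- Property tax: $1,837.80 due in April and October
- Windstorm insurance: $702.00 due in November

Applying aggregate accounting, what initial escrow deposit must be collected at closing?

$2,458.68

Cushion = 2 × $409.78 = $819.56
Trial balance (start $0, +$409.78 each month, − disbursements):
  Apr: +$409.78 − $1,837.80 → -$1,428.02
  May: +$409.78 → -$1,018.24
  Jun: +$409.78 → -$608.46
  Jul: +$409.78 → -$198.68
  Aug: +$409.78 → $211.10
  Sep: +$409.78 → $620.88
  Oct: +$409.78 − $1,837.80 → -$807.14
  Nov: +$409.78 − $1,241.76 → -$1,639.12
  Dec: +$409.78 → -$1,229.34
  Jan: +$409.78 → -$819.56
  Feb: +$409.78 → -$409.78
  Mar: +$409.78 → $0.00
Lowest trial balance = -$1,639.12 (Nov)
Initial deposit = cushion − low point = $819.56 − (-$1,639.12) = $2,458.68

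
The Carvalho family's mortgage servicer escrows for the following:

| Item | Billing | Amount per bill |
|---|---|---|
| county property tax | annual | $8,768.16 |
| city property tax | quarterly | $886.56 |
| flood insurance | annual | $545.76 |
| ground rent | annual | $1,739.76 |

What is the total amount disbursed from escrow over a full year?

$14,599.92

County property tax — $8,768.16 per year
City property tax — $886.56 × 4 = $3,546.24 per year
Flood insurance — $545.76 per year
Ground rent — $1,739.76 per year
Yearly total = $8,768.16 + $3,546.24 + $545.76 + $1,739.76 = $14,599.92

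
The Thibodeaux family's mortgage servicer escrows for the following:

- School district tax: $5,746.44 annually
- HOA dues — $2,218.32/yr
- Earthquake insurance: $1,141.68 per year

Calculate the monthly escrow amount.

$758.87

School district tax = $5,746.44 per year
HOA dues = $2,218.32 per year
Earthquake insurance = $1,141.68 per year
Yearly total = $9,106.44
Monthly escrow = $9,106.44 / 12 = $758.87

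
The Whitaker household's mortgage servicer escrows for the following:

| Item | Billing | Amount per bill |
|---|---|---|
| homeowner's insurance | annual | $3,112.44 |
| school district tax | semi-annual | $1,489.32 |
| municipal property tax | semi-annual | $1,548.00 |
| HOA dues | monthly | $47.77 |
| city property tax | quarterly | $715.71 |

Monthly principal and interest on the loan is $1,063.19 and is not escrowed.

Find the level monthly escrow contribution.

$1,051.93

Homeowner's insurance = $3,112.44/yr
School district tax = $1,489.32 × 2 = $2,978.64/yr
Municipal property tax = $1,548.00 × 2 = $3,096.00/yr
HOA dues = $47.77 × 12 = $573.24/yr
City property tax = $715.71 × 4 = $2,862.84/yr
Yearly total = $12,623.16
Monthly = $12,623.16 ÷ 12 = $1,051.93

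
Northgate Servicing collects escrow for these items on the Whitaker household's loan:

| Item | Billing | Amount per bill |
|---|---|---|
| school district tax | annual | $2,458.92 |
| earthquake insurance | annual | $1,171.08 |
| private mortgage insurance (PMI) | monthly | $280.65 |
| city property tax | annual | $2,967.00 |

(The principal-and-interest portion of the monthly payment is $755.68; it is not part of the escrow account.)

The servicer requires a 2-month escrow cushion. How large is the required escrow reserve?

$1,660.80

School district tax — $2,458.92 per year
Earthquake insurance — $1,171.08 per year
Private mortgage insurance (PMI) — $280.65 × 12 = $3,367.80 per year
City property tax — $2,967.00 per year
Total per year = $9,964.80
Base monthly escrow = $9,964.80 / 12 = $830.40
Cushion = 2 × $830.40 = $1,660.80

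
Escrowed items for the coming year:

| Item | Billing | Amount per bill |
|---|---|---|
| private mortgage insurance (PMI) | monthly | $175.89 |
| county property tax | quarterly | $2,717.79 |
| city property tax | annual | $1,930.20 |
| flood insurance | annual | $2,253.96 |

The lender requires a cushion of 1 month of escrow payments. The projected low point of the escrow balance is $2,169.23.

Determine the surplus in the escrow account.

$738.73

Private mortgage insurance (PMI) — $175.89 × 12 = $2,110.68 annually
County property tax — $2,717.79 × 4 = $10,871.16 annually
City property tax — $1,930.20 annually
Flood insurance — $2,253.96 annually
Total per year = $17,166.00
Per month = $17,166.00 / 12 = $1,430.50
Required cushion = 1 × $1,430.50 = $1,430.50
Surplus = $2,169.23 − $1,430.50 = $738.73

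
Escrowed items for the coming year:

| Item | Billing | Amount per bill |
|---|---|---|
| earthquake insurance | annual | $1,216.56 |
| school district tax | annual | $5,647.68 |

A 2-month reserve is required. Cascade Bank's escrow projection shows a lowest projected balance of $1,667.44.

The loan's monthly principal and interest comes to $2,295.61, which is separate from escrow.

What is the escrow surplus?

Earthquake insurance: $1,216.56/yr
School district tax: $5,647.68/yr
Combined annual = $6,864.24
Monthly escrow = $6,864.24 / 12 = $572.02
Cushion = 2 × $572.02 = $1,144.04
Excess over cushion: $1,667.44 − $1,144.04 = $523.40

$523.40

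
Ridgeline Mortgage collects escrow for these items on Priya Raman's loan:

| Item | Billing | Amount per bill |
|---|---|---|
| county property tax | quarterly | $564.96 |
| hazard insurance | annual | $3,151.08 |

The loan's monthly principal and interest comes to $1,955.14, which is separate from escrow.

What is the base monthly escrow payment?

County property tax = $564.96 × 4 = $2,259.84 per year
Hazard insurance = $3,151.08 per year
Combined annual = $2,259.84 + $3,151.08 = $5,410.92
Monthly = $5,410.92 / 12 = $450.91

$450.91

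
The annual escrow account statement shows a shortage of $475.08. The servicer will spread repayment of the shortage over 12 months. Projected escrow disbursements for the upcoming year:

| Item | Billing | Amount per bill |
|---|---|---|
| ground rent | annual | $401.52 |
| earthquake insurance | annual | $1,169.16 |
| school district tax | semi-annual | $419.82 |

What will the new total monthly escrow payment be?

$240.45

Ground rent = $401.52
Earthquake insurance = $1,169.16
School district tax = $419.82 × 2 = $839.64
Total per year = $2,410.32
Monthly escrow = $2,410.32 / 12 = $200.86
Shortage per month = $475.08 / 12 = $39.59
New monthly escrow = $200.86 + $39.59 = $240.45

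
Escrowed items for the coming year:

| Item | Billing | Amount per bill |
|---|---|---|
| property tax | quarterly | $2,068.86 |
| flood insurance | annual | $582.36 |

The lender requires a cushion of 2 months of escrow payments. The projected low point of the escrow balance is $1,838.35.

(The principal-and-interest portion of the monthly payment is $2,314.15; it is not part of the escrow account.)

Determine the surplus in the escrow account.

Property tax — $2,068.86 × 4 = $8,275.44
Flood insurance — $582.36
Annual escrow total = $8,857.80
Per month = $8,857.80 ÷ 12 = $738.15
Cushion = 2 × $738.15 = $1,476.30
Excess over cushion: $1,838.35 − $1,476.30 = $362.05

$362.05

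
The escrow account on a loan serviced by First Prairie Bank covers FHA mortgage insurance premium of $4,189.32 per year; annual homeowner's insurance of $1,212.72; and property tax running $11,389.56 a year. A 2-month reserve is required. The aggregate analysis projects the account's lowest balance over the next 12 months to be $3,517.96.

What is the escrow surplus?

FHA mortgage insurance premium: $4,189.32
Homeowner's insurance: $1,212.72
Property tax: $11,389.56
Total annual escrow = $4,189.32 + $1,212.72 + $11,389.56 = $16,791.60
Per month = $16,791.60 ÷ 12 = $1,399.30
Cushion = 2 × $1,399.30 = $2,798.60
Surplus = $3,517.96 − $2,798.60 = $719.36

$719.36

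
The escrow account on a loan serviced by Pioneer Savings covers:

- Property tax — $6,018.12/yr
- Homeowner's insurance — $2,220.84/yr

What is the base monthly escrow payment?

$686.58

Property tax = $6,018.12 per year
Homeowner's insurance = $2,220.84 per year
Yearly total = $6,018.12 + $2,220.84 = $8,238.96
Base monthly escrow = $8,238.96 ÷ 12 = $686.58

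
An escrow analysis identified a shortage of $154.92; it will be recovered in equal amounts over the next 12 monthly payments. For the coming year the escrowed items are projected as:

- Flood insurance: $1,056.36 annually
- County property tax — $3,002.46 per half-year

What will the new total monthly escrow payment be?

Flood insurance: $1,056.36
County property tax: $3,002.46 × 2 = $6,004.92
Yearly total = $1,056.36 + $6,004.92 = $7,061.28
Monthly = $7,061.28 / 12 = $588.44
Shortage spread = $154.92 ÷ 12 = $12.91/mo
Adjusted monthly = $588.44 + $12.91 = $601.35

$601.35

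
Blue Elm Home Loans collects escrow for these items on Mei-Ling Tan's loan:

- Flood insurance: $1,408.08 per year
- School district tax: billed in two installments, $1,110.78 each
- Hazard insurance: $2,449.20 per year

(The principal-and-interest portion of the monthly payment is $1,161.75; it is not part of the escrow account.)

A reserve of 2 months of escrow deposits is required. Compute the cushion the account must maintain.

Flood insurance — $1,408.08
School district tax — $1,110.78 × 2 = $2,221.56
Hazard insurance — $2,449.20
Total annual escrow = $1,408.08 + $2,221.56 + $2,449.20 = $6,078.84
Per month = $6,078.84 ÷ 12 = $506.57
Reserve = 2 × $506.57 = $1,013.14

$1,013.14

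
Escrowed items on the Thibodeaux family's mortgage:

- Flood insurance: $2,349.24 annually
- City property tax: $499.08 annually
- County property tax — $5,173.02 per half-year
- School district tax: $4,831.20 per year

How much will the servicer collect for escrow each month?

Flood insurance: $2,349.24 per year
City property tax: $499.08 per year
County property tax: $5,173.02 × 2 = $10,346.04 per year
School district tax: $4,831.20 per year
Annual escrow total = $18,025.56
Per month = $18,025.56 / 12 = $1,502.13

$1,502.13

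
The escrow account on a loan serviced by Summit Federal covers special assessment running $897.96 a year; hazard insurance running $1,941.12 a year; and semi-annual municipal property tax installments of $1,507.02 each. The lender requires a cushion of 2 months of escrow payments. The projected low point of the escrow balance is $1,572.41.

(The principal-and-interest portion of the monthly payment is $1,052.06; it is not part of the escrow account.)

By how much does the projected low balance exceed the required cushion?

Special assessment = $897.96/yr
Hazard insurance = $1,941.12/yr
Municipal property tax = $1,507.02 × 2 = $3,014.04/yr
Total per year = $897.96 + $1,941.12 + $3,014.04 = $5,853.12
Per month = $5,853.12 / 12 = $487.76
Required cushion = 2 × $487.76 = $975.52
Surplus = $1,572.41 − $975.52 = $596.89

$596.89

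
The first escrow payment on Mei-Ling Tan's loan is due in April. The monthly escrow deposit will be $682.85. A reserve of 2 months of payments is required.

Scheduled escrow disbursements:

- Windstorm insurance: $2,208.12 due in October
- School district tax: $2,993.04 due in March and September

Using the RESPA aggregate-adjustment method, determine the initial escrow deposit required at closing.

$1,786.91

Cushion = 2 × $682.85 = $1,365.70
Trial balance (start $0, +$682.85 each month, − disbursements):
  Apr: +$682.85 → $682.85
  May: +$682.85 → $1,365.70
  Jun: +$682.85 → $2,048.55
  Jul: +$682.85 → $2,731.40
  Aug: +$682.85 → $3,414.25
  Sep: +$682.85 − $2,993.04 → $1,104.06
  Oct: +$682.85 − $2,208.12 → -$421.21
  Nov: +$682.85 → $261.64
  Dec: +$682.85 → $944.49
  Jan: +$682.85 → $1,627.34
  Feb: +$682.85 → $2,310.19
  Mar: +$682.85 − $2,993.04 → $0.00
Lowest trial balance = -$421.21 (Oct)
Initial deposit = cushion − low point = $1,365.70 − (-$421.21) = $1,786.91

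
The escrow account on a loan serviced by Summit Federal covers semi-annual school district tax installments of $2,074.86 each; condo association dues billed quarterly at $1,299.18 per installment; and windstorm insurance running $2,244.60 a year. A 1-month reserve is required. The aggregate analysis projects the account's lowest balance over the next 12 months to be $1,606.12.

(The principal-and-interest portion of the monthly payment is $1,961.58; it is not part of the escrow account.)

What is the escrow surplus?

School district tax: $2,074.86 × 2 = $4,149.72
Condo association dues: $1,299.18 × 4 = $5,196.72
Windstorm insurance: $2,244.60
Annual escrow total = $4,149.72 + $5,196.72 + $2,244.60 = $11,591.04
Base monthly escrow = $11,591.04 ÷ 12 = $965.92
Required reserve = 1 × $965.92 = $965.92
Surplus = $1,606.12 − $965.92 = $640.20

$640.20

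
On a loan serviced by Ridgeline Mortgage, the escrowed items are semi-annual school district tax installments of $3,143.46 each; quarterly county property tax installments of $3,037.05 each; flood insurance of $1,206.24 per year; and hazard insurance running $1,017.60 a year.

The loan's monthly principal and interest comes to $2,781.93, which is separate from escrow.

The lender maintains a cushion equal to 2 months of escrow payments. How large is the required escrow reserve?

$3,443.16

School district tax: $3,143.46 × 2 = $6,286.92
County property tax: $3,037.05 × 4 = $12,148.20
Flood insurance: $1,206.24
Hazard insurance: $1,017.60
Total annual escrow = $6,286.92 + $12,148.20 + $1,206.24 + $1,017.60 = $20,658.96
Per month = $20,658.96 / 12 = $1,721.58
Cushion = 2 × $1,721.58 = $3,443.16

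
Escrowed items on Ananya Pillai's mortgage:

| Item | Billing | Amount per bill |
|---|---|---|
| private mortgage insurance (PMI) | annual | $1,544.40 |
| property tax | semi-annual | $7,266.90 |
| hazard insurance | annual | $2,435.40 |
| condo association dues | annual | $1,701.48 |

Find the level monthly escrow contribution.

Private mortgage insurance (PMI) = $1,544.40/yr
Property tax = $7,266.90 × 2 = $14,533.80/yr
Hazard insurance = $2,435.40/yr
Condo association dues = $1,701.48/yr
Annual escrow total = $20,215.08
Monthly = $20,215.08 ÷ 12 = $1,684.59

$1,684.59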